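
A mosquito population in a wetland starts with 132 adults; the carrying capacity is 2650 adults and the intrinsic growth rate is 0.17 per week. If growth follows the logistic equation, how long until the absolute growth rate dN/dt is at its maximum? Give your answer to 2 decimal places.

17.34 weeks

Logistic growth is fastest at N = K/2 = 1325.
A = (K − N₀)/N₀ = 19.076. Set K/(1 + A·e^(−rt)) = K/2 → A·e^(−rt) = 1.
e^(−0.17t) = 1/19.076 = 0.0524226, so t = ln(19.076)/0.17 = 2.9484/0.17 = 17.344.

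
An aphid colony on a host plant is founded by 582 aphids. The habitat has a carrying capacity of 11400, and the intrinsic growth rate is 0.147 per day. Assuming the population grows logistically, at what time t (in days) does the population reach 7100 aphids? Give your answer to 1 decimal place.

23.3 days

A = (K − N₀)/N₀ = (11400 − 582)/582 = 18.588.
Solve 11400/(1 + 18.588·e^(−0.147t)) = 7100: 1 + 18.588·e^(−0.147t) = 1.6056, so e^(−0.147t) = 0.0325826.
−0.147·t = ln(0.0325826) = -3.424, so t = 3.424/0.147 = 23.292.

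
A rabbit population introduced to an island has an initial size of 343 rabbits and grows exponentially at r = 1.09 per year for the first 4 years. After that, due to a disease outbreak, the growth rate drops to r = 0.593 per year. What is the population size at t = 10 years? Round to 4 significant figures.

942000 rabbits

Phase 1: N(4) = 343·e^(1.09×4) = 343·e^4.36 = 26842.2.
Phase 2 runs for 10 − 4 = 6 years at r = 0.593.
N(10) = 26842.2·e^(0.593×6) = 26842.2·e^3.558 = 941972.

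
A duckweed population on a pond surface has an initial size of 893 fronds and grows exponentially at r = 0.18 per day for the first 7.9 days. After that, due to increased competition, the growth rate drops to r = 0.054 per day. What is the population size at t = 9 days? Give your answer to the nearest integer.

Phase 1: N(7.9) = 893·e^(0.18×7.9) = 893·e^1.422 = 3701.84.
Phase 2 runs for 9 − 7.9 = 1.1 days at r = 0.054.
N(9) = 3701.84·e^(0.054×1.1) = 3701.84·e^0.0594 = 3928.4.

3928 fronds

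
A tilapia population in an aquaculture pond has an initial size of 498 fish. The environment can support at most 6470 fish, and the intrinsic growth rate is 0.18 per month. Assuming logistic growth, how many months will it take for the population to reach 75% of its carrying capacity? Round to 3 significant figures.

19.9 months

A = (K − N₀)/N₀ = (6470 − 498)/498 = 11.992.
Solve 6470/(1 + 11.992·e^(−0.18t)) = 4852.5: 1 + 11.992·e^(−0.18t) = 1.3333, so e^(−0.18t) = 0.0277964.
−0.18·t = ln(0.0277964) = -3.5828, so t = 3.5828/0.18 = 19.905.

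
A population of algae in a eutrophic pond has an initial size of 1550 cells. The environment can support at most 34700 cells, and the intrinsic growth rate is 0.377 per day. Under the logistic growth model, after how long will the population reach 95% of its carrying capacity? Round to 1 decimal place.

15.9 days

A = (K − N₀)/N₀ = (34700 − 1550)/1550 = 21.387.
Solve 34700/(1 + 21.387·e^(−0.377t)) = 32965: 1 + 21.387·e^(−0.377t) = 1.0526, so e^(−0.377t) = 0.0024609.
−0.377·t = ln(0.0024609) = -6.0072, so t = 6.0072/0.377 = 15.934.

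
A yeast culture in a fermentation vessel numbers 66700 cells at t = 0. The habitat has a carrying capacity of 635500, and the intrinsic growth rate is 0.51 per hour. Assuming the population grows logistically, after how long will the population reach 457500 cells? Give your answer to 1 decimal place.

A = (K − N₀)/N₀ = (635500 − 66700)/66700 = 8.5277.
Solve 635500/(1 + 8.5277·e^(−0.51t)) = 457500: 1 + 8.5277·e^(−0.51t) = 1.3891, so e^(−0.51t) = 0.0456242.
−0.51·t = ln(0.0456242) = -3.0873, so t = 3.0873/0.51 = 6.0536.

6.1 hours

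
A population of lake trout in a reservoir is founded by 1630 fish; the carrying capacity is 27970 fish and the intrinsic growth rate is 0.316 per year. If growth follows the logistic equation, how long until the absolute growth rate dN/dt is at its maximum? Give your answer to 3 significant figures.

Logistic growth is fastest at N = K/2 = 13985.
A = (K − N₀)/N₀ = 16.16. Set K/(1 + A·e^(−rt)) = K/2 → A·e^(−rt) = 1.
e^(−0.316t) = 1/16.16 = 0.0618831, so t = ln(16.16)/0.316 = 2.7825/0.316 = 8.8054.

8.81 years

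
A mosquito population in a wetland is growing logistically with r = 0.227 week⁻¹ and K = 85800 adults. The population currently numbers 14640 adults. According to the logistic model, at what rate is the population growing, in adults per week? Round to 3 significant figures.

dN/dt = rN(1 − N/K) = 0.227 × 14640 × (1 − 14640/85800).
1 − 14640/85800 = 0.82937; dN/dt = 0.227 × 14640 × 0.82937 = 2756.2.

2760 adults per week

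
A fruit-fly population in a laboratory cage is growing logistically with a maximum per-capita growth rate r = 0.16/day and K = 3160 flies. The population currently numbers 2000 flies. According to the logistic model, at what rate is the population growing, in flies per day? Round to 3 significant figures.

dN/dt = rN(1 − N/K) = 0.16 × 2000 × (1 − 2000/3160).
1 − 2000/3160 = 0.36709; dN/dt = 0.16 × 2000 × 0.36709 = 117.47.

117 flies per day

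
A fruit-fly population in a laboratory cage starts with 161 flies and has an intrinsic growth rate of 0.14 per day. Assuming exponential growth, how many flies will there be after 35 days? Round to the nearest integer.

21621 flies

N(t) = N₀·e^(rt) = 161 × e^(0.14×35) = 161 × e^4.9.
e^4.9 ≈ 134.29, so N ≈ 161 × 134.29 = 21620.7.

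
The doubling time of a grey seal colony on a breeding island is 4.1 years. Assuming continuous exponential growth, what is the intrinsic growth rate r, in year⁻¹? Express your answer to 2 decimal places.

0.17 per year

r = ln(2)/t_d = 0.6931/4.1 = 0.16906.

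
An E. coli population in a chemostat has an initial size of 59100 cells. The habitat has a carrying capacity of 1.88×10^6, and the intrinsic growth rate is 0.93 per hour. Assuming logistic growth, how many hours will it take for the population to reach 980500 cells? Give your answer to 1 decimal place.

A = (K − N₀)/N₀ = (1.88×10^6 − 59100)/59100 = 30.81.
Solve 1.88×10^6/(1 + 30.81·e^(−0.93t)) = 980500: 1 + 30.81·e^(−0.93t) = 1.9174, so e^(−0.93t) = 0.0297752.
−0.93·t = ln(0.0297752) = -3.5141, so t = 3.5141/0.93 = 3.7786.

3.8 hours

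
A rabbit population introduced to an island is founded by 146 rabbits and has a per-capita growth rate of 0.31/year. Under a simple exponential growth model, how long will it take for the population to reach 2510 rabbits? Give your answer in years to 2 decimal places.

9.18 years

Set N₀·e^(rt) = 2510: e^(0.31·t) = 2510/146 = 17.192.
0.31·t = ln(17.192) = 2.8444, so t = 2.8444/0.31 = 9.1756.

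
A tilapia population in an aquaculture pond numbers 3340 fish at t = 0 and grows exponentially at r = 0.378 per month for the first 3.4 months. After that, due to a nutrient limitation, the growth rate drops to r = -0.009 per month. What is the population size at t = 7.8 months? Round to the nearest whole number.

Phase 1: N(3.4) = 3340·e^(0.378×3.4) = 3340·e^1.285 = 12075.4.
Phase 2 runs for 7.8 − 3.4 = 4.4 months at r = -0.009.
N(7.8) = 12075.4·e^(-0.009×4.4) = 12075.4·e^-0.0396 = 11606.6.

11607 fish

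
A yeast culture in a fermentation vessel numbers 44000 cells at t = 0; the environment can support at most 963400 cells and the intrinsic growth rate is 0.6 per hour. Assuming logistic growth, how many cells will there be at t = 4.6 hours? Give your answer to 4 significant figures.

414800 cells

A = (K − N₀)/N₀ = (963400 − 44000)/44000 = 20.895.
N(t) = K/(1 + A·e^(−rt)) = 963400/(1 + 20.895×e^(−0.6×4.6)).
e^(−2.76) = 0.063292; denominator = 1 + 20.895×0.063292 = 2.3225.
N = 963400/2.3225 = 414810.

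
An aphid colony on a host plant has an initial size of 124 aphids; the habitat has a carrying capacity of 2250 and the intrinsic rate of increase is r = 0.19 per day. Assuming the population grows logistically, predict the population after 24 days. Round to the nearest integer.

A = (K − N₀)/N₀ = (2250 − 124)/124 = 17.145.
N(t) = K/(1 + A·e^(−rt)) = 2250/(1 + 17.145×e^(−0.19×24)).
e^(−4.56) = 0.010462; denominator = 1 + 17.145×0.010462 = 1.1794.
N = 2250/1.1794 = 1907.79.

1908 aphids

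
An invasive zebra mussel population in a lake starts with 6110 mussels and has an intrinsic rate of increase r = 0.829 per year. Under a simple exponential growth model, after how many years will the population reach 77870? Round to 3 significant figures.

Set N₀·e^(rt) = 77870: e^(0.829·t) = 77870/6110 = 12.745.
0.829·t = ln(12.745) = 2.5451, so t = 2.5451/0.829 = 3.0701.

3.07 years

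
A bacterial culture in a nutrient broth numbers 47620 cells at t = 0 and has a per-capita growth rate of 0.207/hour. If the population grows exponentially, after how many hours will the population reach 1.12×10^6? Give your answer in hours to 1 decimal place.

15.3 hours

Set N₀·e^(rt) = 1.12×10^6: e^(0.207·t) = 1.12×10^6/47620 = 23.52.
0.207·t = ln(23.52) = 3.1578, so t = 3.1578/0.207 = 15.255.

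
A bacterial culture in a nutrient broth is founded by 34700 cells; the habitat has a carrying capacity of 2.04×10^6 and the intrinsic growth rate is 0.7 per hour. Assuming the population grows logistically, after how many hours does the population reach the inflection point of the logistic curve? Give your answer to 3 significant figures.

5.80 hours

Logistic growth is fastest at N = K/2 = 1.02×10^6.
A = (K − N₀)/N₀ = 57.79. Set K/(1 + A·e^(−rt)) = K/2 → A·e^(−rt) = 1.
e^(−0.7t) = 1/57.79 = 0.0173041, so t = ln(57.79)/0.7 = 4.0568/0.7 = 5.7954.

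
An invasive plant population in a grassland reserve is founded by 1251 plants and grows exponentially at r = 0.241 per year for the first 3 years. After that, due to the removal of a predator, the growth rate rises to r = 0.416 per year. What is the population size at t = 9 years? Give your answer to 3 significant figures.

Phase 1: N(3) = 1251·e^(0.241×3) = 1251·e^0.723 = 2577.82.
Phase 2 runs for 9 − 3 = 6 years at r = 0.416.
N(9) = 2577.82·e^(0.416×6) = 2577.82·e^2.496 = 31278.9.

31300 plants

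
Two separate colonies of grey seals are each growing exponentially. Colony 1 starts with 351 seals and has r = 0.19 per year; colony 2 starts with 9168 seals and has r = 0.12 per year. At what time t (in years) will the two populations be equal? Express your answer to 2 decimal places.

Set 351·e^(0.19t) = 9168·e^(0.12t).
e^((0.19 − 0.12)t) = 9168/351 → e^(0.07·t) = 26.12.
0.07·t = ln(26.12) = 3.2627, so t = 3.2627/0.07 = 46.61.

46.61 years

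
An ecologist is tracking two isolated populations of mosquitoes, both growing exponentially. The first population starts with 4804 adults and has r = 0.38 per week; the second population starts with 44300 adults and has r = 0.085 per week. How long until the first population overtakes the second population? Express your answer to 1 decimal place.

Set 4804·e^(0.38t) = 44300·e^(0.085t).
e^((0.38 − 0.085)t) = 44300/4804 → e^(0.295·t) = 9.2215.
0.295·t = ln(9.2215) = 2.2215, so t = 2.2215/0.295 = 7.5306.

7.5 weeks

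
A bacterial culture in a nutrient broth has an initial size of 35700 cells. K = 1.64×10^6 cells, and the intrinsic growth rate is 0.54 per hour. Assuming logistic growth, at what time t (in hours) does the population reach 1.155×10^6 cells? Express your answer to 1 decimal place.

A = (K − N₀)/N₀ = (1.64×10^6 − 35700)/35700 = 44.938.
Solve 1.64×10^6/(1 + 44.938·e^(−0.54t)) = 1.155×10^6: 1 + 44.938·e^(−0.54t) = 1.4199, so e^(−0.54t) = 0.00934421.
−0.54·t = ln(0.00934421) = -4.673, so t = 4.673/0.54 = 8.6537.

8.7 hours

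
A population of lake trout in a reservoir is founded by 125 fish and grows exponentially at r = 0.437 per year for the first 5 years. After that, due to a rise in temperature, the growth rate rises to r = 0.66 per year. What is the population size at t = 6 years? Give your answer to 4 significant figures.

Phase 1: N(5) = 125·e^(0.437×5) = 125·e^2.185 = 1111.33.
Phase 2 runs for 6 − 5 = 1 years at r = 0.66.
N(6) = 1111.33·e^(0.66×1) = 1111.33·e^0.66 = 2150.19.

2150 fish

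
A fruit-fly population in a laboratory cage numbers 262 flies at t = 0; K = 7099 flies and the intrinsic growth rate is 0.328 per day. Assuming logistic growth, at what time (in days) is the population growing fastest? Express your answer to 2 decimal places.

9.94 days

Logistic growth is fastest at N = K/2 = 3549.5.
A = (K − N₀)/N₀ = 26.095. Set K/(1 + A·e^(−rt)) = K/2 → A·e^(−rt) = 1.
e^(−0.328t) = 1/26.095 = 0.0383209, so t = ln(26.095)/0.328 = 3.2618/0.328 = 9.9444.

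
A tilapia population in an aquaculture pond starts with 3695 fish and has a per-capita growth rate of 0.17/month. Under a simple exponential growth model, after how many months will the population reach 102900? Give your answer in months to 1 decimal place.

19.6 months

Set N₀·e^(rt) = 102900: e^(0.17·t) = 102900/3695 = 27.848.
0.17·t = ln(27.848) = 3.3268, so t = 3.3268/0.17 = 19.569.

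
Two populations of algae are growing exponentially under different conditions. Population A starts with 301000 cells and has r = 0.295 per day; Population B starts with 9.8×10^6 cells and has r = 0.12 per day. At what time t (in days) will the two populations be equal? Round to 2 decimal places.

19.90 days

Set 301000·e^(0.295t) = 9.8×10^6·e^(0.12t).
e^((0.295 − 0.12)t) = 9.8×10^6/301000 → e^(0.175·t) = 32.558.
0.175·t = ln(32.558) = 3.483, so t = 3.483/0.175 = 19.903.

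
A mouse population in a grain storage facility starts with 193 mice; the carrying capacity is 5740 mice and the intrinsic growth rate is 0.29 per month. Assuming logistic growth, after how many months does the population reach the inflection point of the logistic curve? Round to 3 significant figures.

11.6 months

Logistic growth is fastest at N = K/2 = 2870.
A = (K − N₀)/N₀ = 28.741. Set K/(1 + A·e^(−rt)) = K/2 → A·e^(−rt) = 1.
e^(−0.29t) = 1/28.741 = 0.0347936, so t = ln(28.741)/0.29 = 3.3583/0.29 = 11.58.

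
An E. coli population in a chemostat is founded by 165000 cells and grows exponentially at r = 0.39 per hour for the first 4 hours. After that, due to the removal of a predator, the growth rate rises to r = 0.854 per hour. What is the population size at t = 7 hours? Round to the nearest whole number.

10177610 cells

Phase 1: N(4) = 165000·e^(0.39×4) = 165000·e^1.56 = 785206.
Phase 2 runs for 7 − 4 = 3 hours at r = 0.854.
N(7) = 785206·e^(0.854×3) = 785206·e^2.562 = 1.017761×10^7.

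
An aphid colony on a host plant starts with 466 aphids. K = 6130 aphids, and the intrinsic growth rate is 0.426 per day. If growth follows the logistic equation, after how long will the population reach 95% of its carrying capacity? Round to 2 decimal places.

A = (K − N₀)/N₀ = (6130 − 466)/466 = 12.155.
Solve 6130/(1 + 12.155·e^(−0.426t)) = 5823.5: 1 + 12.155·e^(−0.426t) = 1.0526, so e^(−0.426t) = 0.00433021.
−0.426·t = ln(0.00433021) = -5.4421, so t = 5.4421/0.426 = 12.775.

12.77 days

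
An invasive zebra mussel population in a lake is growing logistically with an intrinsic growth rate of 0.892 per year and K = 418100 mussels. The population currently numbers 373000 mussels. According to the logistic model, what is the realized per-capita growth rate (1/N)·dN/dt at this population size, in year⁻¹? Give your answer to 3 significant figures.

0.0962 per year

(1/N)·dN/dt = r(1 − N/K) = 0.892 × (1 − 373000/418100).
= 0.892 × 0.10787 = 0.096219.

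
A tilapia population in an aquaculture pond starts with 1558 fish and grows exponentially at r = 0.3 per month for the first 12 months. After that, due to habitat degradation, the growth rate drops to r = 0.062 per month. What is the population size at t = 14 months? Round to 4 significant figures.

Phase 1: N(12) = 1558·e^(0.3×12) = 1558·e^3.6 = 57020.
Phase 2 runs for 14 − 12 = 2 months at r = 0.062.
N(14) = 57020·e^(0.062×2) = 57020·e^0.124 = 64547.6.

64550 fish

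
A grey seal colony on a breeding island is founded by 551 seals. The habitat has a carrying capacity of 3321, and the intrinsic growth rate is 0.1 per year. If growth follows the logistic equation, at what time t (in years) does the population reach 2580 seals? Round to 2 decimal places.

A = (K − N₀)/N₀ = (3321 − 551)/551 = 5.0272.
Solve 3321/(1 + 5.0272·e^(−0.1t)) = 2580: 1 + 5.0272·e^(−0.1t) = 1.2872, so e^(−0.1t) = 0.0571308.
−0.1·t = ln(0.0571308) = -2.8624, so t = 2.8624/0.1 = 28.624.

28.62 years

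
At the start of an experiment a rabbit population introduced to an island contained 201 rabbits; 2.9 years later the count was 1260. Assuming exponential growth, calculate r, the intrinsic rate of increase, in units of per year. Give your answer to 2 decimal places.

From N(t) = N₀·e^(rt): e^(r·2.9) = 1260/201 = 6.2687.
r·2.9 = ln(6.2687) = 1.8356, so r = 1.8356/2.9 = 0.63295.

0.63 per year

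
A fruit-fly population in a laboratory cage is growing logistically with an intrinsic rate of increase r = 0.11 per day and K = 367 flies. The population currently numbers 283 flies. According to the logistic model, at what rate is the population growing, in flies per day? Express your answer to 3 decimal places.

7.125 flies per day

dN/dt = rN(1 − N/K) = 0.11 × 283 × (1 − 283/367).
1 − 283/367 = 0.22888; dN/dt = 0.11 × 283 × 0.22888 = 7.1251.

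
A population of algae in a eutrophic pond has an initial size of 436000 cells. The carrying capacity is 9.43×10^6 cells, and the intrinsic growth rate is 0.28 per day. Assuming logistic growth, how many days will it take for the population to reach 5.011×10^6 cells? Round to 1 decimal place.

11.3 days

A = (K − N₀)/N₀ = (9.43×10^6 − 436000)/436000 = 20.628.
Solve 9.43×10^6/(1 + 20.628·e^(−0.28t)) = 5.011×10^6: 1 + 20.628·e^(−0.28t) = 1.8819, so e^(−0.28t) = 0.0427497.
−0.28·t = ln(0.0427497) = -3.1524, so t = 3.1524/0.28 = 11.259.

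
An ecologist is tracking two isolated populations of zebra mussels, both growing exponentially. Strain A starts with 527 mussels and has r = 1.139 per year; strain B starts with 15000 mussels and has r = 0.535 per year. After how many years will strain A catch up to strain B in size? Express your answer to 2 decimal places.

Set 527·e^(1.139t) = 15000·e^(0.535t).
e^((1.139 − 0.535)t) = 15000/527 → e^(0.604·t) = 28.463.
0.604·t = ln(28.463) = 3.3486, so t = 3.3486/0.604 = 5.544.

5.54 years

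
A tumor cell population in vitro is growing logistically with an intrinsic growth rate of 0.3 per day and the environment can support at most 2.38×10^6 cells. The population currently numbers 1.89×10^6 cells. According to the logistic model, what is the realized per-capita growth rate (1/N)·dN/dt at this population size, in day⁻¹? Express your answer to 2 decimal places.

(1/N)·dN/dt = r(1 − N/K) = 0.3 × (1 − 1.89×10^6/2.38×10^6).
= 0.3 × 0.20588 = 0.061765.

0.06 per day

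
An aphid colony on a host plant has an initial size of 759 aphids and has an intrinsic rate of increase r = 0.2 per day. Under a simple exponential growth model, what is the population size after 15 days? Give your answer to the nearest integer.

15245 aphids

N(t) = N₀·e^(rt) = 759 × e^(0.2×15) = 759 × e^3.
e^3 ≈ 20.086, so N ≈ 759 × 20.086 = 15244.9.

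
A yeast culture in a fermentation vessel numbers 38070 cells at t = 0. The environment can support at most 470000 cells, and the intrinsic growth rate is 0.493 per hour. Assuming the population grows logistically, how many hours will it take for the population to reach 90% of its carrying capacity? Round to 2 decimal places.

9.38 hours

A = (K − N₀)/N₀ = (470000 − 38070)/38070 = 11.346.
Solve 470000/(1 + 11.346·e^(−0.493t)) = 423000: 1 + 11.346·e^(−0.493t) = 1.1111, so e^(−0.493t) = 0.00979325.
−0.493·t = ln(0.00979325) = -4.6261, so t = 4.6261/0.493 = 9.3835.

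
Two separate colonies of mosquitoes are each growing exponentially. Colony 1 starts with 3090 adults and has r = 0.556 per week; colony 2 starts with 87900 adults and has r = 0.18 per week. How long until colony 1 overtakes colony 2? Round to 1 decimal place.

8.9 weeks

Set 3090·e^(0.556t) = 87900·e^(0.18t).
e^((0.556 − 0.18)t) = 87900/3090 → e^(0.376·t) = 28.447.
0.376·t = ln(28.447) = 3.348, so t = 3.348/0.376 = 8.9043.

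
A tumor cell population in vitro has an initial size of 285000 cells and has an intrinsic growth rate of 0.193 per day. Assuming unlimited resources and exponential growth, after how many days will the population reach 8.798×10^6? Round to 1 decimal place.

Set N₀·e^(rt) = 8.798×10^6: e^(0.193·t) = 8.798×10^6/285000 = 30.87.
0.193·t = ln(30.87) = 3.4298, so t = 3.4298/0.193 = 17.771.

17.8 days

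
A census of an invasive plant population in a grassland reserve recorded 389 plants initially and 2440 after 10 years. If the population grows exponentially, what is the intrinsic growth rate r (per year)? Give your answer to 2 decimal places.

From N(t) = N₀·e^(rt): e^(r·10) = 2440/389 = 6.2725.
r·10 = ln(6.2725) = 1.8362, so r = 1.8362/10 = 0.18362.

0.18 per year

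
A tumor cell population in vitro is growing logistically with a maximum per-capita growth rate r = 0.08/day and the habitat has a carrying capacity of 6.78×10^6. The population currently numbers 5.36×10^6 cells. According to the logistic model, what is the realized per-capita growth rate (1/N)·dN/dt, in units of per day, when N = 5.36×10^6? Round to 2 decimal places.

0.02 per day

(1/N)·dN/dt = r(1 − N/K) = 0.08 × (1 − 5.36×10^6/6.78×10^6).
= 0.08 × 0.20944 = 0.016755.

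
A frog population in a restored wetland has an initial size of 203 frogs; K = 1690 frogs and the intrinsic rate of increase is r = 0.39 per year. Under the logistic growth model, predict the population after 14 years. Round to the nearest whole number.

A = (K − N₀)/N₀ = (1690 − 203)/203 = 7.3251.
N(t) = K/(1 + A·e^(−rt)) = 1690/(1 + 7.3251×e^(−0.39×14)).
e^(−5.46) = 0.0042536; denominator = 1 + 7.3251×0.0042536 = 1.0312.
N = 1690/1.0312 = 1638.93.

1639 frogs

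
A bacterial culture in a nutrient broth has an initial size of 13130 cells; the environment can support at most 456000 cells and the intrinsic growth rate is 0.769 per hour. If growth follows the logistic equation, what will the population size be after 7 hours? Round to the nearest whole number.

394821 cells

A = (K − N₀)/N₀ = (456000 − 13130)/13130 = 33.73.
N(t) = K/(1 + A·e^(−rt)) = 456000/(1 + 33.73×e^(−0.769×7)).
e^(−5.383) = 0.004594; denominator = 1 + 33.73×0.004594 = 1.155.
N = 456000/1.155 = 394821.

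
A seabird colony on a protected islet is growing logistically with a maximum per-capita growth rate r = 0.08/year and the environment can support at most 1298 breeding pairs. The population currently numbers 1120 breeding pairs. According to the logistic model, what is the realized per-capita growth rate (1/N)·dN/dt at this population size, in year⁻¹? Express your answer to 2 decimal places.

0.01 per year

(1/N)·dN/dt = r(1 − N/K) = 0.08 × (1 − 1120/1298).
= 0.08 × 0.13713 = 0.010971.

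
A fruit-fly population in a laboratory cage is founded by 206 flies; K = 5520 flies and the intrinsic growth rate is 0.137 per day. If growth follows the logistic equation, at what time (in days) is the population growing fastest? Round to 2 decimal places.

23.72 days

Logistic growth is fastest at N = K/2 = 2760.
A = (K − N₀)/N₀ = 25.796. Set K/(1 + A·e^(−rt)) = K/2 → A·e^(−rt) = 1.
e^(−0.137t) = 1/25.796 = 0.0387655, so t = ln(25.796)/0.137 = 3.2502/0.137 = 23.724.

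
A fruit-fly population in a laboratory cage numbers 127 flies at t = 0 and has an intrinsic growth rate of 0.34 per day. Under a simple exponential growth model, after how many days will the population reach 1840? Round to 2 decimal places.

7.86 days

Set N₀·e^(rt) = 1840: e^(0.34·t) = 1840/127 = 14.488.
0.34·t = ln(14.488) = 2.6733, so t = 2.6733/0.34 = 7.8627.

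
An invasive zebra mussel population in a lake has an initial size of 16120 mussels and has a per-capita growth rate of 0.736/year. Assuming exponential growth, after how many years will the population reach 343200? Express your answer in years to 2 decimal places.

Set N₀·e^(rt) = 343200: e^(0.736·t) = 343200/16120 = 21.29.
0.736·t = ln(21.29) = 3.0583, so t = 3.0583/0.736 = 4.1552.

4.16 years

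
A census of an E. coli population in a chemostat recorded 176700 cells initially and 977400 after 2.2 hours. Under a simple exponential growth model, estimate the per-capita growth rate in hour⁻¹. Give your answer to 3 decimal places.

From N(t) = N₀·e^(rt): e^(r·2.2) = 977400/176700 = 5.5314.
r·2.2 = ln(5.5314) = 1.7104, so r = 1.7104/2.2 = 0.77747.

0.777 per hour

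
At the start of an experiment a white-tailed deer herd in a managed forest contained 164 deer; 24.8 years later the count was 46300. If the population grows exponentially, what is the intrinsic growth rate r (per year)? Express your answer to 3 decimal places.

0.228 per year

From N(t) = N₀·e^(rt): e^(r·24.8) = 46300/164 = 282.32.
r·24.8 = ln(282.32) = 5.643, so r = 5.643/24.8 = 0.22754.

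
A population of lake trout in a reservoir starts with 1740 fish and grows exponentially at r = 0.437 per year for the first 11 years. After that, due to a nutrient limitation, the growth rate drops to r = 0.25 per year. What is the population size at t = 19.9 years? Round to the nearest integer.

1970190 fish

Phase 1: N(11) = 1740·e^(0.437×11) = 1740·e^4.807 = 212913.
Phase 2 runs for 19.9 − 11 = 8.9 years at r = 0.25.
N(19.9) = 212913·e^(0.25×8.9) = 212913·e^2.225 = 1.97019×10^6.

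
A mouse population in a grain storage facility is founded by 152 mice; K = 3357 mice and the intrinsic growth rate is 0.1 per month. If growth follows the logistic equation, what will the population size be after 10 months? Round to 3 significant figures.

A = (K − N₀)/N₀ = (3357 − 152)/152 = 21.086.
N(t) = K/(1 + A·e^(−rt)) = 3357/(1 + 21.086×e^(−0.1×10)).
e^(−1) = 0.36788; denominator = 1 + 21.086×0.36788 = 8.7569.
N = 3357/8.7569 = 383.353.

383 mice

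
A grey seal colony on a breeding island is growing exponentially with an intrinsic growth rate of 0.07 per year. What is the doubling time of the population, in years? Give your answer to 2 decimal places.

Doubling time t_d = ln(2)/r = 0.6931/0.07 = 9.9021.

9.90 years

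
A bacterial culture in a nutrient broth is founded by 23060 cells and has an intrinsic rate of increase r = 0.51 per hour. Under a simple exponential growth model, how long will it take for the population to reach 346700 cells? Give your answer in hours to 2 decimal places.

5.31 hours

Set N₀·e^(rt) = 346700: e^(0.51·t) = 346700/23060 = 15.035.
0.51·t = ln(15.035) = 2.7104, so t = 2.7104/0.51 = 5.3144.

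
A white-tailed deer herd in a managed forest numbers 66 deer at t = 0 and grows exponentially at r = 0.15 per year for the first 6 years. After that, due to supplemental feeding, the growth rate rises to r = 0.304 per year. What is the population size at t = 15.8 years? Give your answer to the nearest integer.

3193 deer

Phase 1: N(6) = 66·e^(0.15×6) = 66·e^0.9 = 162.334.
Phase 2 runs for 15.8 − 6 = 9.8 years at r = 0.304.
N(15.8) = 162.334·e^(0.304×9.8) = 162.334·e^2.979 = 3193.44.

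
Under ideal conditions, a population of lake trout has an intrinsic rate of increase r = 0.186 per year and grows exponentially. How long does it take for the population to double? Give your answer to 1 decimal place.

3.7 years

Doubling time t_d = ln(2)/r = 0.6931/0.186 = 3.7266.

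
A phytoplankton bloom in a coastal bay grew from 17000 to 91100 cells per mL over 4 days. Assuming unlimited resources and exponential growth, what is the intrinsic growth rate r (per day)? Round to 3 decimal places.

From N(t) = N₀·e^(rt): e^(r·4) = 91100/17000 = 5.3588.
r·4 = ln(5.3588) = 1.6787, so r = 1.6787/4 = 0.41969.

0.420 per day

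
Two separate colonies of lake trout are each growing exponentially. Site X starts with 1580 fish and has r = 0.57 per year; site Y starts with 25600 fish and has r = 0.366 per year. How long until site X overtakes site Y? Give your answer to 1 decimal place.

13.7 years

Set 1580·e^(0.57t) = 25600·e^(0.366t).
e^((0.57 − 0.366)t) = 25600/1580 → e^(0.204·t) = 16.203.
0.204·t = ln(16.203) = 2.7852, so t = 2.7852/0.204 = 13.653.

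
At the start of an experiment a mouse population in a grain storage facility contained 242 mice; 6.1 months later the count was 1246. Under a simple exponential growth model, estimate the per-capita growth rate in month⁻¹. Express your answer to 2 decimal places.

0.27 per month

From N(t) = N₀·e^(rt): e^(r·6.1) = 1246/242 = 5.1488.
r·6.1 = ln(5.1488) = 1.6388, so r = 1.6388/6.1 = 0.26865.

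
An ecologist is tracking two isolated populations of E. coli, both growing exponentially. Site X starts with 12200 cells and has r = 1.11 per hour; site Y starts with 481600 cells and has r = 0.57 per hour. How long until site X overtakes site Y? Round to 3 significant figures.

Set 12200·e^(1.11t) = 481600·e^(0.57t).
e^((1.11 − 0.57)t) = 481600/12200 → e^(0.54·t) = 39.475.
0.54·t = ln(39.475) = 3.6757, so t = 3.6757/0.54 = 6.8068.

6.81 hours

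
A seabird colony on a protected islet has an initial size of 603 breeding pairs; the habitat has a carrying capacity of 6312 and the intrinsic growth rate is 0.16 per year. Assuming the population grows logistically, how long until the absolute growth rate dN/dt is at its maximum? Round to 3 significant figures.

Logistic growth is fastest at N = K/2 = 3156.
A = (K − N₀)/N₀ = 9.4677. Set K/(1 + A·e^(−rt)) = K/2 → A·e^(−rt) = 1.
e^(−0.16t) = 1/9.4677 = 0.105623, so t = ln(9.4677)/0.16 = 2.2479/0.16 = 14.049.

14.0 years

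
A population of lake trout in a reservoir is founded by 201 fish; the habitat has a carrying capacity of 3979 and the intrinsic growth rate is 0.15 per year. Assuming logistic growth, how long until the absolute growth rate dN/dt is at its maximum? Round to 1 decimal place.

19.6 years

Logistic growth is fastest at N = K/2 = 1989.5.
A = (K − N₀)/N₀ = 18.796. Set K/(1 + A·e^(−rt)) = K/2 → A·e^(−rt) = 1.
e^(−0.15t) = 1/18.796 = 0.0532028, so t = ln(18.796)/0.15 = 2.9336/0.15 = 19.558.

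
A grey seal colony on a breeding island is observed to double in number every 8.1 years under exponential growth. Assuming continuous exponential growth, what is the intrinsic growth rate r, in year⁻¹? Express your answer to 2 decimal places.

r = ln(2)/t_d = 0.6931/8.1 = 0.085574.

0.09 per year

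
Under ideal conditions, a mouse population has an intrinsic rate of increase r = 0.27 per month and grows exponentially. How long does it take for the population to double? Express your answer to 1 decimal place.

2.6 months

Doubling time t_d = ln(2)/r = 0.6931/0.27 = 2.5672.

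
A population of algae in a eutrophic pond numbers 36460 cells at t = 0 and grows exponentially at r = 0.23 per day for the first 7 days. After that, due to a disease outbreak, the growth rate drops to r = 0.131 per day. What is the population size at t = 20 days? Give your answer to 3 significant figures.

Phase 1: N(7) = 36460·e^(0.23×7) = 36460·e^1.61 = 182402.
Phase 2 runs for 20 − 7 = 13 days at r = 0.131.
N(20) = 182402·e^(0.131×13) = 182402·e^1.703 = 1.001462×10^6.

1000000 cells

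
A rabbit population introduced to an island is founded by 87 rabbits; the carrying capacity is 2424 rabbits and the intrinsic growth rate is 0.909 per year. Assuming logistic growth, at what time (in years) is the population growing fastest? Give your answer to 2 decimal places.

Logistic growth is fastest at N = K/2 = 1212.
A = (K − N₀)/N₀ = 26.862. Set K/(1 + A·e^(−rt)) = K/2 → A·e^(−rt) = 1.
e^(−0.909t) = 1/26.862 = 0.0372272, so t = ln(26.862)/0.909 = 3.2907/0.909 = 3.6201.

3.62 years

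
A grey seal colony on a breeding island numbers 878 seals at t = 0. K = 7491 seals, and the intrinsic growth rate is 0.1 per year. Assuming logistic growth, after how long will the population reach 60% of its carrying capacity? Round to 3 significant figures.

A = (K − N₀)/N₀ = (7491 − 878)/878 = 7.5319.
Solve 7491/(1 + 7.5319·e^(−0.1t)) = 4494.6: 1 + 7.5319·e^(−0.1t) = 1.6667, so e^(−0.1t) = 0.0885125.
−0.1·t = ln(0.0885125) = -2.4246, so t = 2.4246/0.1 = 24.246.

24.2 years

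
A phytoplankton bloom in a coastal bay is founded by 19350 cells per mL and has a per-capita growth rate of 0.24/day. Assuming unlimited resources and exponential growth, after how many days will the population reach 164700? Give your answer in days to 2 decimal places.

Set N₀·e^(rt) = 164700: e^(0.24·t) = 164700/19350 = 8.5116.
0.24·t = ln(8.5116) = 2.1414, so t = 2.1414/0.24 = 8.9226.

8.92 days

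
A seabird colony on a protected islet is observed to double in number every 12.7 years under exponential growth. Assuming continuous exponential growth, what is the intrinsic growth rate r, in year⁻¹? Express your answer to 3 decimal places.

r = ln(2)/t_d = 0.6931/12.7 = 0.054579.

0.055 per year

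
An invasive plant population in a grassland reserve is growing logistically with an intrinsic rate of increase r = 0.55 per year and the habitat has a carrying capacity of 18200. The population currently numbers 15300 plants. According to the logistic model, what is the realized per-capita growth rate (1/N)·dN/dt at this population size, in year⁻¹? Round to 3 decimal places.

0.088 per year

(1/N)·dN/dt = r(1 − N/K) = 0.55 × (1 − 15300/18200).
= 0.55 × 0.15934 = 0.087637.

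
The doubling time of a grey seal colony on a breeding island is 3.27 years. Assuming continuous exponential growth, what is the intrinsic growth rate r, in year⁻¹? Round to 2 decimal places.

r = ln(2)/t_d = 0.6931/3.27 = 0.21197.

0.21 per year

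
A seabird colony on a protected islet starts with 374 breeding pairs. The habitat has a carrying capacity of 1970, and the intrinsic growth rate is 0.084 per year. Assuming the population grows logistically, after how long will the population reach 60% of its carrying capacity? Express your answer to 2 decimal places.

22.10 years

A = (K − N₀)/N₀ = (1970 − 374)/374 = 4.2674.
Solve 1970/(1 + 4.2674·e^(−0.084t)) = 1182: 1 + 4.2674·e^(−0.084t) = 1.6667, so e^(−0.084t) = 0.156224.
−0.084·t = ln(0.156224) = -1.8565, so t = 1.8565/0.084 = 22.101.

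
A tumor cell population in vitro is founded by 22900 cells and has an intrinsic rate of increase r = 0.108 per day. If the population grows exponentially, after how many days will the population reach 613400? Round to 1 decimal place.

30.4 days

Set N₀·e^(rt) = 613400: e^(0.108·t) = 613400/22900 = 26.786.
0.108·t = ln(26.786) = 3.2879, so t = 3.2879/0.108 = 30.443.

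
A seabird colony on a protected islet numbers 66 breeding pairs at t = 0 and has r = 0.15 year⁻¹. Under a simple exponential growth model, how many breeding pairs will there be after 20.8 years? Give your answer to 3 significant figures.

1490 breeding pairs

N(t) = N₀·e^(rt) = 66 × e^(0.15×20.8) = 66 × e^3.12.
e^3.12 ≈ 22.646, so N ≈ 66 × 22.646 = 1494.66.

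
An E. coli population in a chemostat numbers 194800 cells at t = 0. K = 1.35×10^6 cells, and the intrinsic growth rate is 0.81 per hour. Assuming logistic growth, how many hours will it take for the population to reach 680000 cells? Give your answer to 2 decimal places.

A = (K − N₀)/N₀ = (1.35×10^6 − 194800)/194800 = 5.9302.
Solve 1.35×10^6/(1 + 5.9302·e^(−0.81t)) = 680000: 1 + 5.9302·e^(−0.81t) = 1.9853, so e^(−0.81t) = 0.166149.
−0.81·t = ln(0.166149) = -1.7949, so t = 1.7949/0.81 = 2.2159.

2.22 hours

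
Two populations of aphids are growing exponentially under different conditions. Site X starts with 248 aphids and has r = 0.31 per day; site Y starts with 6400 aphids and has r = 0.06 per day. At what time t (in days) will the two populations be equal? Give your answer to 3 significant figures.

Set 248·e^(0.31t) = 6400·e^(0.06t).
e^((0.31 − 0.06)t) = 6400/248 → e^(0.25·t) = 25.806.
0.25·t = ln(25.806) = 3.2506, so t = 3.2506/0.25 = 13.002.

13.0 days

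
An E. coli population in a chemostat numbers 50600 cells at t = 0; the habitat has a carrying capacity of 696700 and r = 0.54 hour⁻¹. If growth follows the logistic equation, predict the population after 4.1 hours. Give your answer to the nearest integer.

A = (K − N₀)/N₀ = (696700 − 50600)/50600 = 12.769.
N(t) = K/(1 + A·e^(−rt)) = 696700/(1 + 12.769×e^(−0.54×4.1)).
e^(−2.214) = 0.10926; denominator = 1 + 12.769×0.10926 = 2.3952.
N = 696700/2.3952 = 290879.

290879 cells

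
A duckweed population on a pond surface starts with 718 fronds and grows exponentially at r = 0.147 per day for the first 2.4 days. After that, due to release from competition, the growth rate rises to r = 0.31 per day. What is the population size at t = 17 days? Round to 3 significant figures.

94400 fronds

Phase 1: N(2.4) = 718·e^(0.147×2.4) = 718·e^0.3528 = 1021.75.
Phase 2 runs for 17 − 2.4 = 14.6 days at r = 0.31.
N(17) = 1021.75·e^(0.31×14.6) = 1021.75·e^4.526 = 94397.5.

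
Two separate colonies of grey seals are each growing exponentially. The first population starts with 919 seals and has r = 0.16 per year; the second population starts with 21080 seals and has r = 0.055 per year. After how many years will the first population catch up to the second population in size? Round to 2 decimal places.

29.84 years

Set 919·e^(0.16t) = 21080·e^(0.055t).
e^((0.16 − 0.055)t) = 21080/919 → e^(0.105·t) = 22.938.
0.105·t = ln(22.938) = 3.1328, so t = 3.1328/0.105 = 29.836.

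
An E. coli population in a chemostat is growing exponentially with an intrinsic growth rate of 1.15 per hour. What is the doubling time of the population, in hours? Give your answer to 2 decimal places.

0.60 hours

Doubling time t_d = ln(2)/r = 0.6931/1.15 = 0.60274.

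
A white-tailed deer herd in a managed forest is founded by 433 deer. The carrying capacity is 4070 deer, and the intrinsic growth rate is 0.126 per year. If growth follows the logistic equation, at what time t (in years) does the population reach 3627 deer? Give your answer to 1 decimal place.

A = (K − N₀)/N₀ = (4070 − 433)/433 = 8.3995.
Solve 4070/(1 + 8.3995·e^(−0.126t)) = 3627: 1 + 8.3995·e^(−0.126t) = 1.1221, so e^(−0.126t) = 0.0145412.
−0.126·t = ln(0.0145412) = -4.2308, so t = 4.2308/0.126 = 33.578.

33.6 years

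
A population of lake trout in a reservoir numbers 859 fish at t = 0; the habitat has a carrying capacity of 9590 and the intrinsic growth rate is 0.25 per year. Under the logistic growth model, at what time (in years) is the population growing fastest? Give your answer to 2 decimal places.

Logistic growth is fastest at N = K/2 = 4795.
A = (K − N₀)/N₀ = 10.164. Set K/(1 + A·e^(−rt)) = K/2 → A·e^(−rt) = 1.
e^(−0.25t) = 1/10.164 = 0.0983851, so t = ln(10.164)/0.25 = 2.3189/0.25 = 9.2755.

9.28 years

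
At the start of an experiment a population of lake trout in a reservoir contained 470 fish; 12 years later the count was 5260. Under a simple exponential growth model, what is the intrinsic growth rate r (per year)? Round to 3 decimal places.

0.201 per year

From N(t) = N₀·e^(rt): e^(r·12) = 5260/470 = 11.191.
r·12 = ln(11.191) = 2.4152, so r = 2.4152/12 = 0.20126.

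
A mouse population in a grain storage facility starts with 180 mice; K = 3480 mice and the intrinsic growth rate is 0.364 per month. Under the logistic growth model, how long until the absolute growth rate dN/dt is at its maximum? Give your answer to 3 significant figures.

Logistic growth is fastest at N = K/2 = 1740.
A = (K − N₀)/N₀ = 18.333. Set K/(1 + A·e^(−rt)) = K/2 → A·e^(−rt) = 1.
e^(−0.364t) = 1/18.333 = 0.0545455, so t = ln(18.333)/0.364 = 2.9087/0.364 = 7.991.

7.99 months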